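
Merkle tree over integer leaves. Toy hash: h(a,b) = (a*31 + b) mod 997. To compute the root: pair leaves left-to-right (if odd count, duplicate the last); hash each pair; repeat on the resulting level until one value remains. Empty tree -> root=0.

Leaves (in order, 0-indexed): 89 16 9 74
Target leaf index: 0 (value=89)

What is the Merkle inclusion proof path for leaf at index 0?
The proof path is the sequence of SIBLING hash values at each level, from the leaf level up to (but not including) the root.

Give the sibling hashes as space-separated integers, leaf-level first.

L0 (leaves): [89, 16, 9, 74], target index=0
L1: h(89,16)=(89*31+16)%997=781 [pair 0] h(9,74)=(9*31+74)%997=353 [pair 1] -> [781, 353]
  Sibling for proof at L0: 16
L2: h(781,353)=(781*31+353)%997=636 [pair 0] -> [636]
  Sibling for proof at L1: 353
Root: 636
Proof path (sibling hashes from leaf to root): [16, 353]

Answer: 16 353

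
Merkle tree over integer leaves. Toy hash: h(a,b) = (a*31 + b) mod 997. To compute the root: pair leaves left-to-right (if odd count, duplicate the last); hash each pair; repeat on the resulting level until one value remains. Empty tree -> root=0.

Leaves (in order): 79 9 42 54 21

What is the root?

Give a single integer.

Answer: 974

Derivation:
L0: [79, 9, 42, 54, 21]
L1: h(79,9)=(79*31+9)%997=464 h(42,54)=(42*31+54)%997=359 h(21,21)=(21*31+21)%997=672 -> [464, 359, 672]
L2: h(464,359)=(464*31+359)%997=785 h(672,672)=(672*31+672)%997=567 -> [785, 567]
L3: h(785,567)=(785*31+567)%997=974 -> [974]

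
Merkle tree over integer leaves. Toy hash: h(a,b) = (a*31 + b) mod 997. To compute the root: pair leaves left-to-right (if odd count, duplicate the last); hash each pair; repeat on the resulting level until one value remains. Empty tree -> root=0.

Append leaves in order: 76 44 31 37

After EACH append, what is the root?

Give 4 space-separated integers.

After append 76 (leaves=[76]):
  L0: [76]
  root=76
After append 44 (leaves=[76, 44]):
  L0: [76, 44]
  L1: h(76,44)=(76*31+44)%997=406 -> [406]
  root=406
After append 31 (leaves=[76, 44, 31]):
  L0: [76, 44, 31]
  L1: h(76,44)=(76*31+44)%997=406 h(31,31)=(31*31+31)%997=992 -> [406, 992]
  L2: h(406,992)=(406*31+992)%997=617 -> [617]
  root=617
After append 37 (leaves=[76, 44, 31, 37]):
  L0: [76, 44, 31, 37]
  L1: h(76,44)=(76*31+44)%997=406 h(31,37)=(31*31+37)%997=1 -> [406, 1]
  L2: h(406,1)=(406*31+1)%997=623 -> [623]
  root=623

Answer: 76 406 617 623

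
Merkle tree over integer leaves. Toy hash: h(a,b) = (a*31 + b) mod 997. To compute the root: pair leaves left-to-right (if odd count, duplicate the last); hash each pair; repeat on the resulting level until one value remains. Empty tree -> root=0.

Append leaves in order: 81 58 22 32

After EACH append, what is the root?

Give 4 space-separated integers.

After append 81 (leaves=[81]):
  L0: [81]
  root=81
After append 58 (leaves=[81, 58]):
  L0: [81, 58]
  L1: h(81,58)=(81*31+58)%997=575 -> [575]
  root=575
After append 22 (leaves=[81, 58, 22]):
  L0: [81, 58, 22]
  L1: h(81,58)=(81*31+58)%997=575 h(22,22)=(22*31+22)%997=704 -> [575, 704]
  L2: h(575,704)=(575*31+704)%997=583 -> [583]
  root=583
After append 32 (leaves=[81, 58, 22, 32]):
  L0: [81, 58, 22, 32]
  L1: h(81,58)=(81*31+58)%997=575 h(22,32)=(22*31+32)%997=714 -> [575, 714]
  L2: h(575,714)=(575*31+714)%997=593 -> [593]
  root=593

Answer: 81 575 583 593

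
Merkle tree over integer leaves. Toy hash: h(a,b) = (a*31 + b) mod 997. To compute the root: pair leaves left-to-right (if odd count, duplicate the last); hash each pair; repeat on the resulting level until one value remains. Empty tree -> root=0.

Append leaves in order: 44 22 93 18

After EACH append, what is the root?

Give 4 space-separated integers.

After append 44 (leaves=[44]):
  L0: [44]
  root=44
After append 22 (leaves=[44, 22]):
  L0: [44, 22]
  L1: h(44,22)=(44*31+22)%997=389 -> [389]
  root=389
After append 93 (leaves=[44, 22, 93]):
  L0: [44, 22, 93]
  L1: h(44,22)=(44*31+22)%997=389 h(93,93)=(93*31+93)%997=982 -> [389, 982]
  L2: h(389,982)=(389*31+982)%997=80 -> [80]
  root=80
After append 18 (leaves=[44, 22, 93, 18]):
  L0: [44, 22, 93, 18]
  L1: h(44,22)=(44*31+22)%997=389 h(93,18)=(93*31+18)%997=907 -> [389, 907]
  L2: h(389,907)=(389*31+907)%997=5 -> [5]
  root=5

Answer: 44 389 80 5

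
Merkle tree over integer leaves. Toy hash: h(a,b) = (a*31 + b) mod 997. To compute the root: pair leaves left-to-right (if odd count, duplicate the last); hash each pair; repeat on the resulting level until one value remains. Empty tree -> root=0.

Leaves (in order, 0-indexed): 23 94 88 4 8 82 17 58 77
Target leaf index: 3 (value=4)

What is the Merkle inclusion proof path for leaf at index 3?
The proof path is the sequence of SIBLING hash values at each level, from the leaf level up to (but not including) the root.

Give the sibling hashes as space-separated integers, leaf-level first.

L0 (leaves): [23, 94, 88, 4, 8, 82, 17, 58, 77], target index=3
L1: h(23,94)=(23*31+94)%997=807 [pair 0] h(88,4)=(88*31+4)%997=738 [pair 1] h(8,82)=(8*31+82)%997=330 [pair 2] h(17,58)=(17*31+58)%997=585 [pair 3] h(77,77)=(77*31+77)%997=470 [pair 4] -> [807, 738, 330, 585, 470]
  Sibling for proof at L0: 88
L2: h(807,738)=(807*31+738)%997=830 [pair 0] h(330,585)=(330*31+585)%997=845 [pair 1] h(470,470)=(470*31+470)%997=85 [pair 2] -> [830, 845, 85]
  Sibling for proof at L1: 807
L3: h(830,845)=(830*31+845)%997=653 [pair 0] h(85,85)=(85*31+85)%997=726 [pair 1] -> [653, 726]
  Sibling for proof at L2: 845
L4: h(653,726)=(653*31+726)%997=32 [pair 0] -> [32]
  Sibling for proof at L3: 726
Root: 32
Proof path (sibling hashes from leaf to root): [88, 807, 845, 726]

Answer: 88 807 845 726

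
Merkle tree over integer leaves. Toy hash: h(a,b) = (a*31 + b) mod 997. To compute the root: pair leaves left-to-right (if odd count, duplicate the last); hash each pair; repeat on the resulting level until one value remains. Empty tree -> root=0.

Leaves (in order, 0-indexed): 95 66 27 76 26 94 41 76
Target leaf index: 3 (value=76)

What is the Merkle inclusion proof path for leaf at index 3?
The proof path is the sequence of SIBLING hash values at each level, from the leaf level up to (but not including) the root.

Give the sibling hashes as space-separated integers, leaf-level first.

L0 (leaves): [95, 66, 27, 76, 26, 94, 41, 76], target index=3
L1: h(95,66)=(95*31+66)%997=20 [pair 0] h(27,76)=(27*31+76)%997=913 [pair 1] h(26,94)=(26*31+94)%997=900 [pair 2] h(41,76)=(41*31+76)%997=350 [pair 3] -> [20, 913, 900, 350]
  Sibling for proof at L0: 27
L2: h(20,913)=(20*31+913)%997=536 [pair 0] h(900,350)=(900*31+350)%997=334 [pair 1] -> [536, 334]
  Sibling for proof at L1: 20
L3: h(536,334)=(536*31+334)%997=1 [pair 0] -> [1]
  Sibling for proof at L2: 334
Root: 1
Proof path (sibling hashes from leaf to root): [27, 20, 334]

Answer: 27 20 334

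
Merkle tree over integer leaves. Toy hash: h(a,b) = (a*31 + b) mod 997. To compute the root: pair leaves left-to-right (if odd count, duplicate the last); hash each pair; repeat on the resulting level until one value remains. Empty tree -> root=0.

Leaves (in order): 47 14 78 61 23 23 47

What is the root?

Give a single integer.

L0: [47, 14, 78, 61, 23, 23, 47]
L1: h(47,14)=(47*31+14)%997=474 h(78,61)=(78*31+61)%997=485 h(23,23)=(23*31+23)%997=736 h(47,47)=(47*31+47)%997=507 -> [474, 485, 736, 507]
L2: h(474,485)=(474*31+485)%997=224 h(736,507)=(736*31+507)%997=392 -> [224, 392]
L3: h(224,392)=(224*31+392)%997=357 -> [357]

Answer: 357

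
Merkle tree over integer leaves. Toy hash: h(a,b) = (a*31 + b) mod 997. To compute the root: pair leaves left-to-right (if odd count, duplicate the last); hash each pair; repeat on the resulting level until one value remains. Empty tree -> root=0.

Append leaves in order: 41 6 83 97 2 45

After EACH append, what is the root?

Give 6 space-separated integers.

Answer: 41 280 369 383 960 342

Derivation:
After append 41 (leaves=[41]):
  L0: [41]
  root=41
After append 6 (leaves=[41, 6]):
  L0: [41, 6]
  L1: h(41,6)=(41*31+6)%997=280 -> [280]
  root=280
After append 83 (leaves=[41, 6, 83]):
  L0: [41, 6, 83]
  L1: h(41,6)=(41*31+6)%997=280 h(83,83)=(83*31+83)%997=662 -> [280, 662]
  L2: h(280,662)=(280*31+662)%997=369 -> [369]
  root=369
After append 97 (leaves=[41, 6, 83, 97]):
  L0: [41, 6, 83, 97]
  L1: h(41,6)=(41*31+6)%997=280 h(83,97)=(83*31+97)%997=676 -> [280, 676]
  L2: h(280,676)=(280*31+676)%997=383 -> [383]
  root=383
After append 2 (leaves=[41, 6, 83, 97, 2]):
  L0: [41, 6, 83, 97, 2]
  L1: h(41,6)=(41*31+6)%997=280 h(83,97)=(83*31+97)%997=676 h(2,2)=(2*31+2)%997=64 -> [280, 676, 64]
  L2: h(280,676)=(280*31+676)%997=383 h(64,64)=(64*31+64)%997=54 -> [383, 54]
  L3: h(383,54)=(383*31+54)%997=960 -> [960]
  root=960
After append 45 (leaves=[41, 6, 83, 97, 2, 45]):
  L0: [41, 6, 83, 97, 2, 45]
  L1: h(41,6)=(41*31+6)%997=280 h(83,97)=(83*31+97)%997=676 h(2,45)=(2*31+45)%997=107 -> [280, 676, 107]
  L2: h(280,676)=(280*31+676)%997=383 h(107,107)=(107*31+107)%997=433 -> [383, 433]
  L3: h(383,433)=(383*31+433)%997=342 -> [342]
  root=342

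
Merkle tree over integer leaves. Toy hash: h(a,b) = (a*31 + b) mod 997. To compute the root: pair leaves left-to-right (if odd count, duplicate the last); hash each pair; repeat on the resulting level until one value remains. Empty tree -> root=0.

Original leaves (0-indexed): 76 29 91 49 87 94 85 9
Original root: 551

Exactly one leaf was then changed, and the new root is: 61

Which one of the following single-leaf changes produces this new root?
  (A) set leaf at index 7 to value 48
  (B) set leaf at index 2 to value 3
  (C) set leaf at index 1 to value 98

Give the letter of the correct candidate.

Original leaves: [76, 29, 91, 49, 87, 94, 85, 9]
Target new root: 61
Try each candidate change and compute the resulting root:
Candidate A: set leaf[7] = 48 -> leaves = [76, 29, 91, 49, 87, 94, 85, 48]
  L0: [76, 29, 91, 49, 87, 94, 85, 48]
  L1: h(76,29)=(76*31+29)%997=391 h(91,49)=(91*31+49)%997=876 h(87,94)=(87*31+94)%997=797 h(85,48)=(85*31+48)%997=689 -> [391, 876, 797, 689]
  L2: h(391,876)=(391*31+876)%997=36 h(797,689)=(797*31+689)%997=471 -> [36, 471]
  L3: h(36,471)=(36*31+471)%997=590 -> [590]
  root = 590 != target 61
Candidate B: set leaf[2] = 3 -> leaves = [76, 29, 3, 49, 87, 94, 85, 9]
  L0: [76, 29, 3, 49, 87, 94, 85, 9]
  L1: h(76,29)=(76*31+29)%997=391 h(3,49)=(3*31+49)%997=142 h(87,94)=(87*31+94)%997=797 h(85,9)=(85*31+9)%997=650 -> [391, 142, 797, 650]
  L2: h(391,142)=(391*31+142)%997=299 h(797,650)=(797*31+650)%997=432 -> [299, 432]
  L3: h(299,432)=(299*31+432)%997=728 -> [728]
  root = 728 != target 61
Candidate C: set leaf[1] = 98 -> leaves = [76, 98, 91, 49, 87, 94, 85, 9]
  L0: [76, 98, 91, 49, 87, 94, 85, 9]
  L1: h(76,98)=(76*31+98)%997=460 h(91,49)=(91*31+49)%997=876 h(87,94)=(87*31+94)%997=797 h(85,9)=(85*31+9)%997=650 -> [460, 876, 797, 650]
  L2: h(460,876)=(460*31+876)%997=181 h(797,650)=(797*31+650)%997=432 -> [181, 432]
  L3: h(181,432)=(181*31+432)%997=61 -> [61]
  root = 61 == target 61  ** MATCH **
Candidate C produces the target root.

Answer: C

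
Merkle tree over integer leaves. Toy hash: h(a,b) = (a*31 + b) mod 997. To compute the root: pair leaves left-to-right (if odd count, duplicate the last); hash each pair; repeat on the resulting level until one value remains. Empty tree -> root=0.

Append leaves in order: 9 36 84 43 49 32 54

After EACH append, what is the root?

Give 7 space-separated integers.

Answer: 9 315 489 448 256 709 886

Derivation:
After append 9 (leaves=[9]):
  L0: [9]
  root=9
After append 36 (leaves=[9, 36]):
  L0: [9, 36]
  L1: h(9,36)=(9*31+36)%997=315 -> [315]
  root=315
After append 84 (leaves=[9, 36, 84]):
  L0: [9, 36, 84]
  L1: h(9,36)=(9*31+36)%997=315 h(84,84)=(84*31+84)%997=694 -> [315, 694]
  L2: h(315,694)=(315*31+694)%997=489 -> [489]
  root=489
After append 43 (leaves=[9, 36, 84, 43]):
  L0: [9, 36, 84, 43]
  L1: h(9,36)=(9*31+36)%997=315 h(84,43)=(84*31+43)%997=653 -> [315, 653]
  L2: h(315,653)=(315*31+653)%997=448 -> [448]
  root=448
After append 49 (leaves=[9, 36, 84, 43, 49]):
  L0: [9, 36, 84, 43, 49]
  L1: h(9,36)=(9*31+36)%997=315 h(84,43)=(84*31+43)%997=653 h(49,49)=(49*31+49)%997=571 -> [315, 653, 571]
  L2: h(315,653)=(315*31+653)%997=448 h(571,571)=(571*31+571)%997=326 -> [448, 326]
  L3: h(448,326)=(448*31+326)%997=256 -> [256]
  root=256
After append 32 (leaves=[9, 36, 84, 43, 49, 32]):
  L0: [9, 36, 84, 43, 49, 32]
  L1: h(9,36)=(9*31+36)%997=315 h(84,43)=(84*31+43)%997=653 h(49,32)=(49*31+32)%997=554 -> [315, 653, 554]
  L2: h(315,653)=(315*31+653)%997=448 h(554,554)=(554*31+554)%997=779 -> [448, 779]
  L3: h(448,779)=(448*31+779)%997=709 -> [709]
  root=709
After append 54 (leaves=[9, 36, 84, 43, 49, 32, 54]):
  L0: [9, 36, 84, 43, 49, 32, 54]
  L1: h(9,36)=(9*31+36)%997=315 h(84,43)=(84*31+43)%997=653 h(49,32)=(49*31+32)%997=554 h(54,54)=(54*31+54)%997=731 -> [315, 653, 554, 731]
  L2: h(315,653)=(315*31+653)%997=448 h(554,731)=(554*31+731)%997=956 -> [448, 956]
  L3: h(448,956)=(448*31+956)%997=886 -> [886]
  root=886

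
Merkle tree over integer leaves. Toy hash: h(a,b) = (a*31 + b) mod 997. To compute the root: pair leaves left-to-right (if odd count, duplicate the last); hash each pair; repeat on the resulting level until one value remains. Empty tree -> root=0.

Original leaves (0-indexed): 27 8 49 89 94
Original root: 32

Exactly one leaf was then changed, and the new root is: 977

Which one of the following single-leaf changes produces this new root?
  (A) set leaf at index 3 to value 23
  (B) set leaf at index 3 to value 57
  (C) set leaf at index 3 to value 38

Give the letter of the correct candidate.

Answer: A

Derivation:
Original leaves: [27, 8, 49, 89, 94]
Target new root: 977
Try each candidate change and compute the resulting root:
Candidate A: set leaf[3] = 23 -> leaves = [27, 8, 49, 23, 94]
  L0: [27, 8, 49, 23, 94]
  L1: h(27,8)=(27*31+8)%997=845 h(49,23)=(49*31+23)%997=545 h(94,94)=(94*31+94)%997=17 -> [845, 545, 17]
  L2: h(845,545)=(845*31+545)%997=818 h(17,17)=(17*31+17)%997=544 -> [818, 544]
  L3: h(818,544)=(818*31+544)%997=977 -> [977]
  root = 977 == target 977  ** MATCH **
Candidate B: set leaf[3] = 57 -> leaves = [27, 8, 49, 57, 94]
  L0: [27, 8, 49, 57, 94]
  L1: h(27,8)=(27*31+8)%997=845 h(49,57)=(49*31+57)%997=579 h(94,94)=(94*31+94)%997=17 -> [845, 579, 17]
  L2: h(845,579)=(845*31+579)%997=852 h(17,17)=(17*31+17)%997=544 -> [852, 544]
  L3: h(852,544)=(852*31+544)%997=37 -> [37]
  root = 37 != target 977
Candidate C: set leaf[3] = 38 -> leaves = [27, 8, 49, 38, 94]
  L0: [27, 8, 49, 38, 94]
  L1: h(27,8)=(27*31+8)%997=845 h(49,38)=(49*31+38)%997=560 h(94,94)=(94*31+94)%997=17 -> [845, 560, 17]
  L2: h(845,560)=(845*31+560)%997=833 h(17,17)=(17*31+17)%997=544 -> [833, 544]
  L3: h(833,544)=(833*31+544)%997=445 -> [445]
  root = 445 != target 977
Candidate A produces the target root.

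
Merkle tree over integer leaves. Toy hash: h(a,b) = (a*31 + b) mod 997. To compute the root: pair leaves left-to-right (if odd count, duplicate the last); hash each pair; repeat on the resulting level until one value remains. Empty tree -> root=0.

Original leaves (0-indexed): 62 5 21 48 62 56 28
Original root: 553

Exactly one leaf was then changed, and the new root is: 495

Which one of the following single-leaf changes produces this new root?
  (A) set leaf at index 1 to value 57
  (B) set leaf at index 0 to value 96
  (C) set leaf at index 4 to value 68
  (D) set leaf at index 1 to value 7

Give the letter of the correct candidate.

Answer: B

Derivation:
Original leaves: [62, 5, 21, 48, 62, 56, 28]
Target new root: 495
Try each candidate change and compute the resulting root:
Candidate A: set leaf[1] = 57 -> leaves = [62, 57, 21, 48, 62, 56, 28]
  L0: [62, 57, 21, 48, 62, 56, 28]
  L1: h(62,57)=(62*31+57)%997=982 h(21,48)=(21*31+48)%997=699 h(62,56)=(62*31+56)%997=981 h(28,28)=(28*31+28)%997=896 -> [982, 699, 981, 896]
  L2: h(982,699)=(982*31+699)%997=234 h(981,896)=(981*31+896)%997=400 -> [234, 400]
  L3: h(234,400)=(234*31+400)%997=675 -> [675]
  root = 675 != target 495
Candidate B: set leaf[0] = 96 -> leaves = [96, 5, 21, 48, 62, 56, 28]
  L0: [96, 5, 21, 48, 62, 56, 28]
  L1: h(96,5)=(96*31+5)%997=987 h(21,48)=(21*31+48)%997=699 h(62,56)=(62*31+56)%997=981 h(28,28)=(28*31+28)%997=896 -> [987, 699, 981, 896]
  L2: h(987,699)=(987*31+699)%997=389 h(981,896)=(981*31+896)%997=400 -> [389, 400]
  L3: h(389,400)=(389*31+400)%997=495 -> [495]
  root = 495 == target 495  ** MATCH **
Candidate C: set leaf[4] = 68 -> leaves = [62, 5, 21, 48, 68, 56, 28]
  L0: [62, 5, 21, 48, 68, 56, 28]
  L1: h(62,5)=(62*31+5)%997=930 h(21,48)=(21*31+48)%997=699 h(68,56)=(68*31+56)%997=170 h(28,28)=(28*31+28)%997=896 -> [930, 699, 170, 896]
  L2: h(930,699)=(930*31+699)%997=616 h(170,896)=(170*31+896)%997=184 -> [616, 184]
  L3: h(616,184)=(616*31+184)%997=337 -> [337]
  root = 337 != target 495
Candidate D: set leaf[1] = 7 -> leaves = [62, 7, 21, 48, 62, 56, 28]
  L0: [62, 7, 21, 48, 62, 56, 28]
  L1: h(62,7)=(62*31+7)%997=932 h(21,48)=(21*31+48)%997=699 h(62,56)=(62*31+56)%997=981 h(28,28)=(28*31+28)%997=896 -> [932, 699, 981, 896]
  L2: h(932,699)=(932*31+699)%997=678 h(981,896)=(981*31+896)%997=400 -> [678, 400]
  L3: h(678,400)=(678*31+400)%997=481 -> [481]
  root = 481 != target 495
Candidate B produces the target root.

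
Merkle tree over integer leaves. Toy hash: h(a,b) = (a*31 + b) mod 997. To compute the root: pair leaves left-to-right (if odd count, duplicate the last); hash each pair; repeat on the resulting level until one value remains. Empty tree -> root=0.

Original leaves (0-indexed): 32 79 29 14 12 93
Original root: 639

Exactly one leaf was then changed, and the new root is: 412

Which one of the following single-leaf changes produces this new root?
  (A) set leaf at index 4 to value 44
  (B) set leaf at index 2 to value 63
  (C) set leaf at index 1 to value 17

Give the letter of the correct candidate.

Answer: B

Derivation:
Original leaves: [32, 79, 29, 14, 12, 93]
Target new root: 412
Try each candidate change and compute the resulting root:
Candidate A: set leaf[4] = 44 -> leaves = [32, 79, 29, 14, 44, 93]
  L0: [32, 79, 29, 14, 44, 93]
  L1: h(32,79)=(32*31+79)%997=74 h(29,14)=(29*31+14)%997=913 h(44,93)=(44*31+93)%997=460 -> [74, 913, 460]
  L2: h(74,913)=(74*31+913)%997=216 h(460,460)=(460*31+460)%997=762 -> [216, 762]
  L3: h(216,762)=(216*31+762)%997=479 -> [479]
  root = 479 != target 412
Candidate B: set leaf[2] = 63 -> leaves = [32, 79, 63, 14, 12, 93]
  L0: [32, 79, 63, 14, 12, 93]
  L1: h(32,79)=(32*31+79)%997=74 h(63,14)=(63*31+14)%997=970 h(12,93)=(12*31+93)%997=465 -> [74, 970, 465]
  L2: h(74,970)=(74*31+970)%997=273 h(465,465)=(465*31+465)%997=922 -> [273, 922]
  L3: h(273,922)=(273*31+922)%997=412 -> [412]
  root = 412 == target 412  ** MATCH **
Candidate C: set leaf[1] = 17 -> leaves = [32, 17, 29, 14, 12, 93]
  L0: [32, 17, 29, 14, 12, 93]
  L1: h(32,17)=(32*31+17)%997=12 h(29,14)=(29*31+14)%997=913 h(12,93)=(12*31+93)%997=465 -> [12, 913, 465]
  L2: h(12,913)=(12*31+913)%997=288 h(465,465)=(465*31+465)%997=922 -> [288, 922]
  L3: h(288,922)=(288*31+922)%997=877 -> [877]
  root = 877 != target 412
Candidate B produces the target root.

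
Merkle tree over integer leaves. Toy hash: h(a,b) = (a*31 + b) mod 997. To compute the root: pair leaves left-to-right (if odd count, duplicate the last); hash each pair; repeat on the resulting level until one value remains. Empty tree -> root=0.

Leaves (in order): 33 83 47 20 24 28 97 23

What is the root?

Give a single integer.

Answer: 32

Derivation:
L0: [33, 83, 47, 20, 24, 28, 97, 23]
L1: h(33,83)=(33*31+83)%997=109 h(47,20)=(47*31+20)%997=480 h(24,28)=(24*31+28)%997=772 h(97,23)=(97*31+23)%997=39 -> [109, 480, 772, 39]
L2: h(109,480)=(109*31+480)%997=868 h(772,39)=(772*31+39)%997=43 -> [868, 43]
L3: h(868,43)=(868*31+43)%997=32 -> [32]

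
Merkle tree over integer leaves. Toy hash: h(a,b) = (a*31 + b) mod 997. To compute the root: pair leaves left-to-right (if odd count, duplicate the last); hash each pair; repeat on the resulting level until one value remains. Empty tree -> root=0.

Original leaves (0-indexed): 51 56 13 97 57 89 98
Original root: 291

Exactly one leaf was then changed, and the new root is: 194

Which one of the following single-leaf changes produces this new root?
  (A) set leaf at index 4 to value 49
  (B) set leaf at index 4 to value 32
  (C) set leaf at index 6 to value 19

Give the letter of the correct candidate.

Answer: B

Derivation:
Original leaves: [51, 56, 13, 97, 57, 89, 98]
Target new root: 194
Try each candidate change and compute the resulting root:
Candidate A: set leaf[4] = 49 -> leaves = [51, 56, 13, 97, 49, 89, 98]
  L0: [51, 56, 13, 97, 49, 89, 98]
  L1: h(51,56)=(51*31+56)%997=640 h(13,97)=(13*31+97)%997=500 h(49,89)=(49*31+89)%997=611 h(98,98)=(98*31+98)%997=145 -> [640, 500, 611, 145]
  L2: h(640,500)=(640*31+500)%997=400 h(611,145)=(611*31+145)%997=143 -> [400, 143]
  L3: h(400,143)=(400*31+143)%997=579 -> [579]
  root = 579 != target 194
Candidate B: set leaf[4] = 32 -> leaves = [51, 56, 13, 97, 32, 89, 98]
  L0: [51, 56, 13, 97, 32, 89, 98]
  L1: h(51,56)=(51*31+56)%997=640 h(13,97)=(13*31+97)%997=500 h(32,89)=(32*31+89)%997=84 h(98,98)=(98*31+98)%997=145 -> [640, 500, 84, 145]
  L2: h(640,500)=(640*31+500)%997=400 h(84,145)=(84*31+145)%997=755 -> [400, 755]
  L3: h(400,755)=(400*31+755)%997=194 -> [194]
  root = 194 == target 194  ** MATCH **
Candidate C: set leaf[6] = 19 -> leaves = [51, 56, 13, 97, 57, 89, 19]
  L0: [51, 56, 13, 97, 57, 89, 19]
  L1: h(51,56)=(51*31+56)%997=640 h(13,97)=(13*31+97)%997=500 h(57,89)=(57*31+89)%997=859 h(19,19)=(19*31+19)%997=608 -> [640, 500, 859, 608]
  L2: h(640,500)=(640*31+500)%997=400 h(859,608)=(859*31+608)%997=318 -> [400, 318]
  L3: h(400,318)=(400*31+318)%997=754 -> [754]
  root = 754 != target 194
Candidate B produces the target root.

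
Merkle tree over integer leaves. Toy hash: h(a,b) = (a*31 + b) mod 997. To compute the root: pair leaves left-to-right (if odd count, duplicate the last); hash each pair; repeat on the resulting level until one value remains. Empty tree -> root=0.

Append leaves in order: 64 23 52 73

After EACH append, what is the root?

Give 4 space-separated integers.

Answer: 64 13 73 94

Derivation:
After append 64 (leaves=[64]):
  L0: [64]
  root=64
After append 23 (leaves=[64, 23]):
  L0: [64, 23]
  L1: h(64,23)=(64*31+23)%997=13 -> [13]
  root=13
After append 52 (leaves=[64, 23, 52]):
  L0: [64, 23, 52]
  L1: h(64,23)=(64*31+23)%997=13 h(52,52)=(52*31+52)%997=667 -> [13, 667]
  L2: h(13,667)=(13*31+667)%997=73 -> [73]
  root=73
After append 73 (leaves=[64, 23, 52, 73]):
  L0: [64, 23, 52, 73]
  L1: h(64,23)=(64*31+23)%997=13 h(52,73)=(52*31+73)%997=688 -> [13, 688]
  L2: h(13,688)=(13*31+688)%997=94 -> [94]
  root=94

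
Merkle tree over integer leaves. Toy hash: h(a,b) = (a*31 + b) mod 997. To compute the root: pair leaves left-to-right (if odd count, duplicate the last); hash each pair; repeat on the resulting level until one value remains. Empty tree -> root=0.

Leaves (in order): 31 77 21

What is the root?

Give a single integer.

Answer: 946

Derivation:
L0: [31, 77, 21]
L1: h(31,77)=(31*31+77)%997=41 h(21,21)=(21*31+21)%997=672 -> [41, 672]
L2: h(41,672)=(41*31+672)%997=946 -> [946]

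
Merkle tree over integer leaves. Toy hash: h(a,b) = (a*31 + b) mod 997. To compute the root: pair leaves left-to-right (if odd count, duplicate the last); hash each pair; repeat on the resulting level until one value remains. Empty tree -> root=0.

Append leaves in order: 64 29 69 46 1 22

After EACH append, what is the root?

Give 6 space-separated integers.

After append 64 (leaves=[64]):
  L0: [64]
  root=64
After append 29 (leaves=[64, 29]):
  L0: [64, 29]
  L1: h(64,29)=(64*31+29)%997=19 -> [19]
  root=19
After append 69 (leaves=[64, 29, 69]):
  L0: [64, 29, 69]
  L1: h(64,29)=(64*31+29)%997=19 h(69,69)=(69*31+69)%997=214 -> [19, 214]
  L2: h(19,214)=(19*31+214)%997=803 -> [803]
  root=803
After append 46 (leaves=[64, 29, 69, 46]):
  L0: [64, 29, 69, 46]
  L1: h(64,29)=(64*31+29)%997=19 h(69,46)=(69*31+46)%997=191 -> [19, 191]
  L2: h(19,191)=(19*31+191)%997=780 -> [780]
  root=780
After append 1 (leaves=[64, 29, 69, 46, 1]):
  L0: [64, 29, 69, 46, 1]
  L1: h(64,29)=(64*31+29)%997=19 h(69,46)=(69*31+46)%997=191 h(1,1)=(1*31+1)%997=32 -> [19, 191, 32]
  L2: h(19,191)=(19*31+191)%997=780 h(32,32)=(32*31+32)%997=27 -> [780, 27]
  L3: h(780,27)=(780*31+27)%997=279 -> [279]
  root=279
After append 22 (leaves=[64, 29, 69, 46, 1, 22]):
  L0: [64, 29, 69, 46, 1, 22]
  L1: h(64,29)=(64*31+29)%997=19 h(69,46)=(69*31+46)%997=191 h(1,22)=(1*31+22)%997=53 -> [19, 191, 53]
  L2: h(19,191)=(19*31+191)%997=780 h(53,53)=(53*31+53)%997=699 -> [780, 699]
  L3: h(780,699)=(780*31+699)%997=951 -> [951]
  root=951

Answer: 64 19 803 780 279 951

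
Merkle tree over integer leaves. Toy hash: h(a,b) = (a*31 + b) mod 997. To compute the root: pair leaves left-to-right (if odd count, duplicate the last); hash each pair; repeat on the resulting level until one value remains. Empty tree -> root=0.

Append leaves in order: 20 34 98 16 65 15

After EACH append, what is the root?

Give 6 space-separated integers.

Answer: 20 654 479 397 104 498

Derivation:
After append 20 (leaves=[20]):
  L0: [20]
  root=20
After append 34 (leaves=[20, 34]):
  L0: [20, 34]
  L1: h(20,34)=(20*31+34)%997=654 -> [654]
  root=654
After append 98 (leaves=[20, 34, 98]):
  L0: [20, 34, 98]
  L1: h(20,34)=(20*31+34)%997=654 h(98,98)=(98*31+98)%997=145 -> [654, 145]
  L2: h(654,145)=(654*31+145)%997=479 -> [479]
  root=479
After append 16 (leaves=[20, 34, 98, 16]):
  L0: [20, 34, 98, 16]
  L1: h(20,34)=(20*31+34)%997=654 h(98,16)=(98*31+16)%997=63 -> [654, 63]
  L2: h(654,63)=(654*31+63)%997=397 -> [397]
  root=397
After append 65 (leaves=[20, 34, 98, 16, 65]):
  L0: [20, 34, 98, 16, 65]
  L1: h(20,34)=(20*31+34)%997=654 h(98,16)=(98*31+16)%997=63 h(65,65)=(65*31+65)%997=86 -> [654, 63, 86]
  L2: h(654,63)=(654*31+63)%997=397 h(86,86)=(86*31+86)%997=758 -> [397, 758]
  L3: h(397,758)=(397*31+758)%997=104 -> [104]
  root=104
After append 15 (leaves=[20, 34, 98, 16, 65, 15]):
  L0: [20, 34, 98, 16, 65, 15]
  L1: h(20,34)=(20*31+34)%997=654 h(98,16)=(98*31+16)%997=63 h(65,15)=(65*31+15)%997=36 -> [654, 63, 36]
  L2: h(654,63)=(654*31+63)%997=397 h(36,36)=(36*31+36)%997=155 -> [397, 155]
  L3: h(397,155)=(397*31+155)%997=498 -> [498]
  root=498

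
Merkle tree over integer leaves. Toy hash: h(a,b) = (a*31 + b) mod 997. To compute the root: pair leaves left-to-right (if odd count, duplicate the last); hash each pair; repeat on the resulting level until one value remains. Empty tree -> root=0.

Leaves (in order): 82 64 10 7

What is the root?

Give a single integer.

L0: [82, 64, 10, 7]
L1: h(82,64)=(82*31+64)%997=612 h(10,7)=(10*31+7)%997=317 -> [612, 317]
L2: h(612,317)=(612*31+317)%997=346 -> [346]

Answer: 346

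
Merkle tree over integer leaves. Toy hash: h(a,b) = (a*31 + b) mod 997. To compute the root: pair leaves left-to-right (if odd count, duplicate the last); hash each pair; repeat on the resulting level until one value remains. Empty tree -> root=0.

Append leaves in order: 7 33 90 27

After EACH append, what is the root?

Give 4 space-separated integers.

Answer: 7 250 660 597

Derivation:
After append 7 (leaves=[7]):
  L0: [7]
  root=7
After append 33 (leaves=[7, 33]):
  L0: [7, 33]
  L1: h(7,33)=(7*31+33)%997=250 -> [250]
  root=250
After append 90 (leaves=[7, 33, 90]):
  L0: [7, 33, 90]
  L1: h(7,33)=(7*31+33)%997=250 h(90,90)=(90*31+90)%997=886 -> [250, 886]
  L2: h(250,886)=(250*31+886)%997=660 -> [660]
  root=660
After append 27 (leaves=[7, 33, 90, 27]):
  L0: [7, 33, 90, 27]
  L1: h(7,33)=(7*31+33)%997=250 h(90,27)=(90*31+27)%997=823 -> [250, 823]
  L2: h(250,823)=(250*31+823)%997=597 -> [597]
  root=597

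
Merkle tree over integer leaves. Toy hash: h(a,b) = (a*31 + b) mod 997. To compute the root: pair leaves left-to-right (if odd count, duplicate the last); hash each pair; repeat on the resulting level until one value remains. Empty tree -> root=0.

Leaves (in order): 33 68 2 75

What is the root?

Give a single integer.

L0: [33, 68, 2, 75]
L1: h(33,68)=(33*31+68)%997=94 h(2,75)=(2*31+75)%997=137 -> [94, 137]
L2: h(94,137)=(94*31+137)%997=60 -> [60]

Answer: 60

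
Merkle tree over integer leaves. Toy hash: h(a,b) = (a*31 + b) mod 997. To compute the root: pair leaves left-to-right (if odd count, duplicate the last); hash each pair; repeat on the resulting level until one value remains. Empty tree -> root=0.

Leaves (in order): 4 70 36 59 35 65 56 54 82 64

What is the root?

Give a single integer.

Answer: 123

Derivation:
L0: [4, 70, 36, 59, 35, 65, 56, 54, 82, 64]
L1: h(4,70)=(4*31+70)%997=194 h(36,59)=(36*31+59)%997=178 h(35,65)=(35*31+65)%997=153 h(56,54)=(56*31+54)%997=793 h(82,64)=(82*31+64)%997=612 -> [194, 178, 153, 793, 612]
L2: h(194,178)=(194*31+178)%997=210 h(153,793)=(153*31+793)%997=551 h(612,612)=(612*31+612)%997=641 -> [210, 551, 641]
L3: h(210,551)=(210*31+551)%997=82 h(641,641)=(641*31+641)%997=572 -> [82, 572]
L4: h(82,572)=(82*31+572)%997=123 -> [123]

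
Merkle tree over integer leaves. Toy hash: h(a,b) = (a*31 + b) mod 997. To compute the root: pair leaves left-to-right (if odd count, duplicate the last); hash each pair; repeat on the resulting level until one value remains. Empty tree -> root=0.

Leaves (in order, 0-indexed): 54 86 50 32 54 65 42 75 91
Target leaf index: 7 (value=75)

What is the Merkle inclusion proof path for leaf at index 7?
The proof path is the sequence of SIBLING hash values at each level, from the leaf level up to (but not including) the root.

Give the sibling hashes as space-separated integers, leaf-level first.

Answer: 42 742 310 858

Derivation:
L0 (leaves): [54, 86, 50, 32, 54, 65, 42, 75, 91], target index=7
L1: h(54,86)=(54*31+86)%997=763 [pair 0] h(50,32)=(50*31+32)%997=585 [pair 1] h(54,65)=(54*31+65)%997=742 [pair 2] h(42,75)=(42*31+75)%997=380 [pair 3] h(91,91)=(91*31+91)%997=918 [pair 4] -> [763, 585, 742, 380, 918]
  Sibling for proof at L0: 42
L2: h(763,585)=(763*31+585)%997=310 [pair 0] h(742,380)=(742*31+380)%997=451 [pair 1] h(918,918)=(918*31+918)%997=463 [pair 2] -> [310, 451, 463]
  Sibling for proof at L1: 742
L3: h(310,451)=(310*31+451)%997=91 [pair 0] h(463,463)=(463*31+463)%997=858 [pair 1] -> [91, 858]
  Sibling for proof at L2: 310
L4: h(91,858)=(91*31+858)%997=688 [pair 0] -> [688]
  Sibling for proof at L3: 858
Root: 688
Proof path (sibling hashes from leaf to root): [42, 742, 310, 858]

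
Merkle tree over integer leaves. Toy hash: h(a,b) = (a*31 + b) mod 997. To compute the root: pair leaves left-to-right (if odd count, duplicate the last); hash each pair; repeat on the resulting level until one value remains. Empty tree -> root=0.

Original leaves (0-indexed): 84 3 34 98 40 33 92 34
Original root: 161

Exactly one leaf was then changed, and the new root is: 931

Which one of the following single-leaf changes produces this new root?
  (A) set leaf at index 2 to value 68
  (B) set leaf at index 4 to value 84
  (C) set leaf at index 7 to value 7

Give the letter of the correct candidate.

Original leaves: [84, 3, 34, 98, 40, 33, 92, 34]
Target new root: 931
Try each candidate change and compute the resulting root:
Candidate A: set leaf[2] = 68 -> leaves = [84, 3, 68, 98, 40, 33, 92, 34]
  L0: [84, 3, 68, 98, 40, 33, 92, 34]
  L1: h(84,3)=(84*31+3)%997=613 h(68,98)=(68*31+98)%997=212 h(40,33)=(40*31+33)%997=276 h(92,34)=(92*31+34)%997=892 -> [613, 212, 276, 892]
  L2: h(613,212)=(613*31+212)%997=272 h(276,892)=(276*31+892)%997=475 -> [272, 475]
  L3: h(272,475)=(272*31+475)%997=931 -> [931]
  root = 931 == target 931  ** MATCH **
Candidate B: set leaf[4] = 84 -> leaves = [84, 3, 34, 98, 84, 33, 92, 34]
  L0: [84, 3, 34, 98, 84, 33, 92, 34]
  L1: h(84,3)=(84*31+3)%997=613 h(34,98)=(34*31+98)%997=155 h(84,33)=(84*31+33)%997=643 h(92,34)=(92*31+34)%997=892 -> [613, 155, 643, 892]
  L2: h(613,155)=(613*31+155)%997=215 h(643,892)=(643*31+892)%997=885 -> [215, 885]
  L3: h(215,885)=(215*31+885)%997=571 -> [571]
  root = 571 != target 931
Candidate C: set leaf[7] = 7 -> leaves = [84, 3, 34, 98, 40, 33, 92, 7]
  L0: [84, 3, 34, 98, 40, 33, 92, 7]
  L1: h(84,3)=(84*31+3)%997=613 h(34,98)=(34*31+98)%997=155 h(40,33)=(40*31+33)%997=276 h(92,7)=(92*31+7)%997=865 -> [613, 155, 276, 865]
  L2: h(613,155)=(613*31+155)%997=215 h(276,865)=(276*31+865)%997=448 -> [215, 448]
  L3: h(215,448)=(215*31+448)%997=134 -> [134]
  root = 134 != target 931
Candidate A produces the target root.

Answer: A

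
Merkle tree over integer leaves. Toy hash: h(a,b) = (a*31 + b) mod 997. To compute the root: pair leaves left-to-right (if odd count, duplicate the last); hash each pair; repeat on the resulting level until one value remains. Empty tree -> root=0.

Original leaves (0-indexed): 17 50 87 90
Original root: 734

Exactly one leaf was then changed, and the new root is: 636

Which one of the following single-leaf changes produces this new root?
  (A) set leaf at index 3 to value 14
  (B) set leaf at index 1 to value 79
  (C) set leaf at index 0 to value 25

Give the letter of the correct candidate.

Answer: B

Derivation:
Original leaves: [17, 50, 87, 90]
Target new root: 636
Try each candidate change and compute the resulting root:
Candidate A: set leaf[3] = 14 -> leaves = [17, 50, 87, 14]
  L0: [17, 50, 87, 14]
  L1: h(17,50)=(17*31+50)%997=577 h(87,14)=(87*31+14)%997=717 -> [577, 717]
  L2: h(577,717)=(577*31+717)%997=658 -> [658]
  root = 658 != target 636
Candidate B: set leaf[1] = 79 -> leaves = [17, 79, 87, 90]
  L0: [17, 79, 87, 90]
  L1: h(17,79)=(17*31+79)%997=606 h(87,90)=(87*31+90)%997=793 -> [606, 793]
  L2: h(606,793)=(606*31+793)%997=636 -> [636]
  root = 636 == target 636  ** MATCH **
Candidate C: set leaf[0] = 25 -> leaves = [25, 50, 87, 90]
  L0: [25, 50, 87, 90]
  L1: h(25,50)=(25*31+50)%997=825 h(87,90)=(87*31+90)%997=793 -> [825, 793]
  L2: h(825,793)=(825*31+793)%997=446 -> [446]
  root = 446 != target 636
Candidate B produces the target root.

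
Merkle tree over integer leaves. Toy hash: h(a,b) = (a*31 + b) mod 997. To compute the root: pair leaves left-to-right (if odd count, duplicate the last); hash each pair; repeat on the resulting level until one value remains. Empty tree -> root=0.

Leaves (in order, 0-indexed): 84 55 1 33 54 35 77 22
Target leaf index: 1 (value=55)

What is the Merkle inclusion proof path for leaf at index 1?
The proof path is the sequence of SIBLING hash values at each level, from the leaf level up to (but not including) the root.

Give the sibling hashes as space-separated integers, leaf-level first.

Answer: 84 64 553

Derivation:
L0 (leaves): [84, 55, 1, 33, 54, 35, 77, 22], target index=1
L1: h(84,55)=(84*31+55)%997=665 [pair 0] h(1,33)=(1*31+33)%997=64 [pair 1] h(54,35)=(54*31+35)%997=712 [pair 2] h(77,22)=(77*31+22)%997=415 [pair 3] -> [665, 64, 712, 415]
  Sibling for proof at L0: 84
L2: h(665,64)=(665*31+64)%997=739 [pair 0] h(712,415)=(712*31+415)%997=553 [pair 1] -> [739, 553]
  Sibling for proof at L1: 64
L3: h(739,553)=(739*31+553)%997=531 [pair 0] -> [531]
  Sibling for proof at L2: 553
Root: 531
Proof path (sibling hashes from leaf to root): [84, 64, 553]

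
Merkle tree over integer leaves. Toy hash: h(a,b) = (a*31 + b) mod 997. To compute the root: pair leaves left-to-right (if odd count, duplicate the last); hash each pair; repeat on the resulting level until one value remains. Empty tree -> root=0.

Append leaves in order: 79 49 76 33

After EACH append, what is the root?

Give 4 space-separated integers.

After append 79 (leaves=[79]):
  L0: [79]
  root=79
After append 49 (leaves=[79, 49]):
  L0: [79, 49]
  L1: h(79,49)=(79*31+49)%997=504 -> [504]
  root=504
After append 76 (leaves=[79, 49, 76]):
  L0: [79, 49, 76]
  L1: h(79,49)=(79*31+49)%997=504 h(76,76)=(76*31+76)%997=438 -> [504, 438]
  L2: h(504,438)=(504*31+438)%997=110 -> [110]
  root=110
After append 33 (leaves=[79, 49, 76, 33]):
  L0: [79, 49, 76, 33]
  L1: h(79,49)=(79*31+49)%997=504 h(76,33)=(76*31+33)%997=395 -> [504, 395]
  L2: h(504,395)=(504*31+395)%997=67 -> [67]
  root=67

Answer: 79 504 110 67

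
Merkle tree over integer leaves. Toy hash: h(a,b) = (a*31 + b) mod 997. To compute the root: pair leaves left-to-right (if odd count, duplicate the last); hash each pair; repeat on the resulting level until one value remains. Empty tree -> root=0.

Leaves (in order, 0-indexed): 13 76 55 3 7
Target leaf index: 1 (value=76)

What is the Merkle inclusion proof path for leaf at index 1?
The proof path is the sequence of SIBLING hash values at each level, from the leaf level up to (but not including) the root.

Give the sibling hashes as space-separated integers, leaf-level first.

Answer: 13 711 189

Derivation:
L0 (leaves): [13, 76, 55, 3, 7], target index=1
L1: h(13,76)=(13*31+76)%997=479 [pair 0] h(55,3)=(55*31+3)%997=711 [pair 1] h(7,7)=(7*31+7)%997=224 [pair 2] -> [479, 711, 224]
  Sibling for proof at L0: 13
L2: h(479,711)=(479*31+711)%997=605 [pair 0] h(224,224)=(224*31+224)%997=189 [pair 1] -> [605, 189]
  Sibling for proof at L1: 711
L3: h(605,189)=(605*31+189)%997=1 [pair 0] -> [1]
  Sibling for proof at L2: 189
Root: 1
Proof path (sibling hashes from leaf to root): [13, 711, 189]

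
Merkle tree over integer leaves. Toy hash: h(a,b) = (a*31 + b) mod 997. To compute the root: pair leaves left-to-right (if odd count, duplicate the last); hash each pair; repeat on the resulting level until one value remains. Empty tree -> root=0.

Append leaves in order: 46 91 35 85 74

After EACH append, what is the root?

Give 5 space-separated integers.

After append 46 (leaves=[46]):
  L0: [46]
  root=46
After append 91 (leaves=[46, 91]):
  L0: [46, 91]
  L1: h(46,91)=(46*31+91)%997=520 -> [520]
  root=520
After append 35 (leaves=[46, 91, 35]):
  L0: [46, 91, 35]
  L1: h(46,91)=(46*31+91)%997=520 h(35,35)=(35*31+35)%997=123 -> [520, 123]
  L2: h(520,123)=(520*31+123)%997=291 -> [291]
  root=291
After append 85 (leaves=[46, 91, 35, 85]):
  L0: [46, 91, 35, 85]
  L1: h(46,91)=(46*31+91)%997=520 h(35,85)=(35*31+85)%997=173 -> [520, 173]
  L2: h(520,173)=(520*31+173)%997=341 -> [341]
  root=341
After append 74 (leaves=[46, 91, 35, 85, 74]):
  L0: [46, 91, 35, 85, 74]
  L1: h(46,91)=(46*31+91)%997=520 h(35,85)=(35*31+85)%997=173 h(74,74)=(74*31+74)%997=374 -> [520, 173, 374]
  L2: h(520,173)=(520*31+173)%997=341 h(374,374)=(374*31+374)%997=4 -> [341, 4]
  L3: h(341,4)=(341*31+4)%997=605 -> [605]
  root=605

Answer: 46 520 291 341 605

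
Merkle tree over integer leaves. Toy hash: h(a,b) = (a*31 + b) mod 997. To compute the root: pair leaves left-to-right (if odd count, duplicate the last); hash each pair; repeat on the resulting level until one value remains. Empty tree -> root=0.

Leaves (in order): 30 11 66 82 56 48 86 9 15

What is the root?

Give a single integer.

L0: [30, 11, 66, 82, 56, 48, 86, 9, 15]
L1: h(30,11)=(30*31+11)%997=941 h(66,82)=(66*31+82)%997=134 h(56,48)=(56*31+48)%997=787 h(86,9)=(86*31+9)%997=681 h(15,15)=(15*31+15)%997=480 -> [941, 134, 787, 681, 480]
L2: h(941,134)=(941*31+134)%997=392 h(787,681)=(787*31+681)%997=153 h(480,480)=(480*31+480)%997=405 -> [392, 153, 405]
L3: h(392,153)=(392*31+153)%997=341 h(405,405)=(405*31+405)%997=996 -> [341, 996]
L4: h(341,996)=(341*31+996)%997=600 -> [600]

Answer: 600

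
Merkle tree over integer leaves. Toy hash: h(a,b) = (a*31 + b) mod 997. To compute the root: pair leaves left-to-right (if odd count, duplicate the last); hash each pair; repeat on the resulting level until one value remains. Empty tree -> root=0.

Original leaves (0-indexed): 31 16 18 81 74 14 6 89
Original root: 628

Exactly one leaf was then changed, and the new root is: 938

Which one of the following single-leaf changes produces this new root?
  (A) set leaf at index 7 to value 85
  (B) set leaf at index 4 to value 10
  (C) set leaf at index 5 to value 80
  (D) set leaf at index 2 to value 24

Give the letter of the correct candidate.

Answer: B

Derivation:
Original leaves: [31, 16, 18, 81, 74, 14, 6, 89]
Target new root: 938
Try each candidate change and compute the resulting root:
Candidate A: set leaf[7] = 85 -> leaves = [31, 16, 18, 81, 74, 14, 6, 85]
  L0: [31, 16, 18, 81, 74, 14, 6, 85]
  L1: h(31,16)=(31*31+16)%997=977 h(18,81)=(18*31+81)%997=639 h(74,14)=(74*31+14)%997=314 h(6,85)=(6*31+85)%997=271 -> [977, 639, 314, 271]
  L2: h(977,639)=(977*31+639)%997=19 h(314,271)=(314*31+271)%997=35 -> [19, 35]
  L3: h(19,35)=(19*31+35)%997=624 -> [624]
  root = 624 != target 938
Candidate B: set leaf[4] = 10 -> leaves = [31, 16, 18, 81, 10, 14, 6, 89]
  L0: [31, 16, 18, 81, 10, 14, 6, 89]
  L1: h(31,16)=(31*31+16)%997=977 h(18,81)=(18*31+81)%997=639 h(10,14)=(10*31+14)%997=324 h(6,89)=(6*31+89)%997=275 -> [977, 639, 324, 275]
  L2: h(977,639)=(977*31+639)%997=19 h(324,275)=(324*31+275)%997=349 -> [19, 349]
  L3: h(19,349)=(19*31+349)%997=938 -> [938]
  root = 938 == target 938  ** MATCH **
Candidate C: set leaf[5] = 80 -> leaves = [31, 16, 18, 81, 74, 80, 6, 89]
  L0: [31, 16, 18, 81, 74, 80, 6, 89]
  L1: h(31,16)=(31*31+16)%997=977 h(18,81)=(18*31+81)%997=639 h(74,80)=(74*31+80)%997=380 h(6,89)=(6*31+89)%997=275 -> [977, 639, 380, 275]
  L2: h(977,639)=(977*31+639)%997=19 h(380,275)=(380*31+275)%997=91 -> [19, 91]
  L3: h(19,91)=(19*31+91)%997=680 -> [680]
  root = 680 != target 938
Candidate D: set leaf[2] = 24 -> leaves = [31, 16, 24, 81, 74, 14, 6, 89]
  L0: [31, 16, 24, 81, 74, 14, 6, 89]
  L1: h(31,16)=(31*31+16)%997=977 h(24,81)=(24*31+81)%997=825 h(74,14)=(74*31+14)%997=314 h(6,89)=(6*31+89)%997=275 -> [977, 825, 314, 275]
  L2: h(977,825)=(977*31+825)%997=205 h(314,275)=(314*31+275)%997=39 -> [205, 39]
  L3: h(205,39)=(205*31+39)%997=412 -> [412]
  root = 412 != target 938
Candidate B produces the target root.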